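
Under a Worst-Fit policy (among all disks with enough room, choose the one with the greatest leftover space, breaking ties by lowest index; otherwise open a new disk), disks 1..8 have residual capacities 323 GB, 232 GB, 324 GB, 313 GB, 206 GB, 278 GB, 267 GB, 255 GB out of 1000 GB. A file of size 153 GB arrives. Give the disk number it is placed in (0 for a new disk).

3

Disks with room: disk 1 (323 GB), disk 2 (232 GB), disk 3 (324 GB), disk 4 (313 GB), disk 5 (206 GB), disk 6 (278 GB), disk 7 (267 GB), disk 8 (255 GB).
Most room is disk 3 with 324 GB free.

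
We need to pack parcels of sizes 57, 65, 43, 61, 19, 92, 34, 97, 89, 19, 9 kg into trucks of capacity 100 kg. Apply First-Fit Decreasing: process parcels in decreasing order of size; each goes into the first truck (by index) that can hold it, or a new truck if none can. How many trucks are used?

6

Sorted descending: 97, 92, 89, 65, 61, 57, 43, 34, 19, 19, 9.
Put 97 kg in truck 1; 3 kg remain.
Put 92 kg in truck 2; 8 kg remain.
Put 89 kg in truck 3; 11 kg remain.
Put 65 kg in truck 4; 35 kg remain.
Put 61 kg in truck 5; 39 kg remain.
Put 57 kg in truck 6; 43 kg remain.
Put 43 kg in truck 6; 0 kg remain.
Put 34 kg in truck 4; 1 kg remain.
Put 19 kg in truck 5; 20 kg remain.
Put 19 kg in truck 5; 1 kg remain.
Put 9 kg in truck 3; 2 kg remain.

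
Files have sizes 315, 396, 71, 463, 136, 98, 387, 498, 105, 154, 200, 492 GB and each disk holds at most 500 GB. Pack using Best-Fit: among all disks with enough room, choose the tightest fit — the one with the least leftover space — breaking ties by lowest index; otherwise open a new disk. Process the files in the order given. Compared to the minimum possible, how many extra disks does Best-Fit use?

Best-Fit: [315,136] [396,71] [463] [98,387] [498] [105,154,200] [492] → 7 disks.
Total size 3315 GB; any packing needs at least ⌈3315/500⌉ = 7 disks.
So 7 is already optimal.

0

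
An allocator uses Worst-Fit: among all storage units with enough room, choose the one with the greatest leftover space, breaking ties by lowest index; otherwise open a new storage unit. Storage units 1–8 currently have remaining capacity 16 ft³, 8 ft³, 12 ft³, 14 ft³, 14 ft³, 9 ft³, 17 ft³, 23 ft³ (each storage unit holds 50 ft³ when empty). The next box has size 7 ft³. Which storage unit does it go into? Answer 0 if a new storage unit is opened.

8

Storage units with room: storage unit 1 (16 ft³), storage unit 2 (8 ft³), storage unit 3 (12 ft³), storage unit 4 (14 ft³), storage unit 5 (14 ft³), storage unit 6 (9 ft³), storage unit 7 (17 ft³), storage unit 8 (23 ft³).
Most room is storage unit 8 with 23 ft³ free.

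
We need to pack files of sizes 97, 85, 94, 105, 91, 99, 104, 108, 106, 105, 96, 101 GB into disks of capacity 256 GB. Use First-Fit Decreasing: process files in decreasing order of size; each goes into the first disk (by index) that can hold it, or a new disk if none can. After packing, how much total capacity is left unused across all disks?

Sorted descending: 108, 106, 105, 105, 104, 101, 99, 97, 96, 94, 91, 85.
disk 1: place 108 GB, 148 GB left
disk 1: place 106 GB, 42 GB left
disk 2: place 105 GB, 151 GB left
disk 2: place 105 GB, 46 GB left
disk 3: place 104 GB, 152 GB left
disk 3: place 101 GB, 51 GB left
disk 4: place 99 GB, 157 GB left
disk 4: place 97 GB, 60 GB left
disk 5: place 96 GB, 160 GB left
disk 5: place 94 GB, 66 GB left
disk 6: place 91 GB, 165 GB left
disk 6: place 85 GB, 80 GB left
6 disks × 256 GB = 1536 GB; used 1191 GB; unused 345 GB.

345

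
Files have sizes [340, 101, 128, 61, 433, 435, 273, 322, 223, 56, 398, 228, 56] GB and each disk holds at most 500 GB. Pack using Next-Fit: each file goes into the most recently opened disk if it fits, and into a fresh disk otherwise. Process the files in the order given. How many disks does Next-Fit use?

Put 340 GB in disk 1; 160 GB remain.
Put 101 GB in disk 1; 59 GB remain.
Put 128 GB in disk 2; 372 GB remain.
Put 61 GB in disk 2; 311 GB remain.
Put 433 GB in disk 3; 67 GB remain.
Put 435 GB in disk 4; 65 GB remain.
Put 273 GB in disk 5; 227 GB remain.
Put 322 GB in disk 6; 178 GB remain.
Put 223 GB in disk 7; 277 GB remain.
Put 56 GB in disk 7; 221 GB remain.
Put 398 GB in disk 8; 102 GB remain.
Put 228 GB in disk 9; 272 GB remain.
Put 56 GB in disk 9; 216 GB remain.

9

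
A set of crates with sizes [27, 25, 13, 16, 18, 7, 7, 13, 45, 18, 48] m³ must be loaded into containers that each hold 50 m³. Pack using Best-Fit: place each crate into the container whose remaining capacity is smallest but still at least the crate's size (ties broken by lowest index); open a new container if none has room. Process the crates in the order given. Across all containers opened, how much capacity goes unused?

13

container 1: place 27 m³, 23 m³ left
container 2: place 25 m³, 25 m³ left
container 1: place 13 m³, 10 m³ left
container 2: place 16 m³, 9 m³ left
container 3: place 18 m³, 32 m³ left
container 2: place 7 m³, 2 m³ left
container 1: place 7 m³, 3 m³ left
container 3: place 13 m³, 19 m³ left
container 4: place 45 m³, 5 m³ left
container 3: place 18 m³, 1 m³ left
container 5: place 48 m³, 2 m³ left
5 containers × 50 m³ = 250 m³; used 237 m³; unused 13 m³.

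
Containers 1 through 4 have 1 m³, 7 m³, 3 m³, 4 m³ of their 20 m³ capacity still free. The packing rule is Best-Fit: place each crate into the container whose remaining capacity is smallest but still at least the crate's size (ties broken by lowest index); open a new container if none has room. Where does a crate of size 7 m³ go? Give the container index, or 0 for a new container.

Containers with room: container 2 (7 m³).
Tightest fit is container 2 with 7 m³ free.

2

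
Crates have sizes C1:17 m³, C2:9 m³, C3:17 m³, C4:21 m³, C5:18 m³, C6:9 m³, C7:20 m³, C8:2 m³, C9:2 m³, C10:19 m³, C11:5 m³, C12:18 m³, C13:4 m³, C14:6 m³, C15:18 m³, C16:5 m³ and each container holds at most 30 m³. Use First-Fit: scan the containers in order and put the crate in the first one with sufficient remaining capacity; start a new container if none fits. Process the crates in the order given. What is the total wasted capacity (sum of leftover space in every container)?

50

C1 (17 m³) → container 1 (remaining 13 m³)
C2 (9 m³) → container 1 (remaining 4 m³)
C3 (17 m³) → container 2 (remaining 13 m³)
C4 (21 m³) → container 3 (remaining 9 m³)
C5 (18 m³) → container 4 (remaining 12 m³)
C6 (9 m³) → container 2 (remaining 4 m³)
C7 (20 m³) → container 5 (remaining 10 m³)
C8 (2 m³) → container 1 (remaining 2 m³)
C9 (2 m³) → container 1 (remaining 0 m³)
C10 (19 m³) → container 6 (remaining 11 m³)
C11 (5 m³) → container 3 (remaining 4 m³)
C12 (18 m³) → container 7 (remaining 12 m³)
C13 (4 m³) → container 2 (remaining 0 m³)
C14 (6 m³) → container 4 (remaining 6 m³)
C15 (18 m³) → container 8 (remaining 12 m³)
C16 (5 m³) → container 4 (remaining 1 m³)
8 containers × 30 m³ = 240 m³; used 190 m³; unused 50 m³.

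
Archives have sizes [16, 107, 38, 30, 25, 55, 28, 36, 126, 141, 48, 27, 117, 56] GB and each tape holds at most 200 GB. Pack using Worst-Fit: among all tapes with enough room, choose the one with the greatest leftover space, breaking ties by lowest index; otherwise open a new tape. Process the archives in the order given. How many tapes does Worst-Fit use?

5 tapes

Put 16 GB in tape 1; 184 GB remain.
Put 107 GB in tape 1; 77 GB remain.
Put 38 GB in tape 1; 39 GB remain.
Put 30 GB in tape 1; 9 GB remain.
Put 25 GB in tape 2; 175 GB remain.
Put 55 GB in tape 2; 120 GB remain.
Put 28 GB in tape 2; 92 GB remain.
Put 36 GB in tape 2; 56 GB remain.
Put 126 GB in tape 3; 74 GB remain.
Put 141 GB in tape 4; 59 GB remain.
Put 48 GB in tape 3; 26 GB remain.
Put 27 GB in tape 4; 32 GB remain.
Put 117 GB in tape 5; 83 GB remain.
Put 56 GB in tape 5; 27 GB remain.
Final tapes: [16,107,38,30] [25,55,28,36] [126,48] [141,27] [117,56].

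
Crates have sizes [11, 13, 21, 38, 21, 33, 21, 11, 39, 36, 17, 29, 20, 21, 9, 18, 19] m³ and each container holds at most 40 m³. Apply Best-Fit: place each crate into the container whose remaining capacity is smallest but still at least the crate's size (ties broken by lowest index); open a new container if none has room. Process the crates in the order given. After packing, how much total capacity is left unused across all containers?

Put 11 m³ in container 1; 29 m³ remain.
Put 13 m³ in container 1; 16 m³ remain.
Put 21 m³ in container 2; 19 m³ remain.
Put 38 m³ in container 3; 2 m³ remain.
Put 21 m³ in container 4; 19 m³ remain.
Put 33 m³ in container 5; 7 m³ remain.
Put 21 m³ in container 6; 19 m³ remain.
Put 11 m³ in container 1; 5 m³ remain.
Put 39 m³ in container 7; 1 m³ remain.
Put 36 m³ in container 8; 4 m³ remain.
Put 17 m³ in container 2; 2 m³ remain.
Put 29 m³ in container 9; 11 m³ remain.
Put 20 m³ in container 10; 20 m³ remain.
Put 21 m³ in container 11; 19 m³ remain.
Put 9 m³ in container 9; 2 m³ remain.
Put 18 m³ in container 4; 1 m³ remain.
Put 19 m³ in container 6; 0 m³ remain.
11 containers × 40 m³ = 440 m³; used 377 m³; unused 63 m³.

63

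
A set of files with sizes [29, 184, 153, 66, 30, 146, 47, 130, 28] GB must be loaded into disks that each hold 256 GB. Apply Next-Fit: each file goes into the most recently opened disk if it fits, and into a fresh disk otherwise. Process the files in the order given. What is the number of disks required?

Put 29 GB in disk 1; 227 GB remain.
Put 184 GB in disk 1; 43 GB remain.
Put 153 GB in disk 2; 103 GB remain.
Put 66 GB in disk 2; 37 GB remain.
Put 30 GB in disk 2; 7 GB remain.
Put 146 GB in disk 3; 110 GB remain.
Put 47 GB in disk 3; 63 GB remain.
Put 130 GB in disk 4; 126 GB remain.
Put 28 GB in disk 4; 98 GB remain.

4 disks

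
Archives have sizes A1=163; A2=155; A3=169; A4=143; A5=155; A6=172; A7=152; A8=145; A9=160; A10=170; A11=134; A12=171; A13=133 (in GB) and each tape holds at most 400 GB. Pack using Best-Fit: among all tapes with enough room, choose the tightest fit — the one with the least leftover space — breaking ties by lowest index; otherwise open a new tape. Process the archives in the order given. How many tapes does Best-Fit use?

7 tapes

Put A1 (163 GB) in tape 1; 237 GB remain.
Put A2 (155 GB) in tape 1; 82 GB remain.
Put A3 (169 GB) in tape 2; 231 GB remain.
Put A4 (143 GB) in tape 2; 88 GB remain.
Put A5 (155 GB) in tape 3; 245 GB remain.
Put A6 (172 GB) in tape 3; 73 GB remain.
Put A7 (152 GB) in tape 4; 248 GB remain.
Put A8 (145 GB) in tape 4; 103 GB remain.
Put A9 (160 GB) in tape 5; 240 GB remain.
Put A10 (170 GB) in tape 5; 70 GB remain.
Put A11 (134 GB) in tape 6; 266 GB remain.
Put A12 (171 GB) in tape 6; 95 GB remain.
Put A13 (133 GB) in tape 7; 267 GB remain.
Final tapes: [163,155] [169,143] [155,172] [152,145] [160,170] [134,171] [133].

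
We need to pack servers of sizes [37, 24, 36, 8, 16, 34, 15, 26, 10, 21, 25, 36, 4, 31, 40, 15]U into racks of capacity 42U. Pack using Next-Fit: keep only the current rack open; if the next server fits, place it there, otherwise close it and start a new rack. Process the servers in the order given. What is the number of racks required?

37U → rack 1 (remaining 5U)
24U → rack 2 (remaining 18U)
36U → rack 3 (remaining 6U)
8U → rack 4 (remaining 34U)
16U → rack 4 (remaining 18U)
34U → rack 5 (remaining 8U)
15U → rack 6 (remaining 27U)
26U → rack 6 (remaining 1U)
10U → rack 7 (remaining 32U)
21U → rack 7 (remaining 11U)
25U → rack 8 (remaining 17U)
36U → rack 9 (remaining 6U)
4U → rack 9 (remaining 2U)
31U → rack 10 (remaining 11U)
40U → rack 11 (remaining 2U)
15U → rack 12 (remaining 27U)
Final racks: [37] [24] [36] [8,16] [34] [15,26] [10,21] [25] [36,4] [31] [40] [15].

12 racks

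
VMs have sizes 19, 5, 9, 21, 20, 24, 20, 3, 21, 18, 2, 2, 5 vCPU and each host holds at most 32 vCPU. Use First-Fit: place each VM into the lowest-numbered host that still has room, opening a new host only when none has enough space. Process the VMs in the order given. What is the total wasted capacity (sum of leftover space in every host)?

Put 19 vCPU in host 1; 13 vCPU remain.
Put 5 vCPU in host 1; 8 vCPU remain.
Put 9 vCPU in host 2; 23 vCPU remain.
Put 21 vCPU in host 2; 2 vCPU remain.
Put 20 vCPU in host 3; 12 vCPU remain.
Put 24 vCPU in host 4; 8 vCPU remain.
Put 20 vCPU in host 5; 12 vCPU remain.
Put 3 vCPU in host 1; 5 vCPU remain.
Put 21 vCPU in host 6; 11 vCPU remain.
Put 18 vCPU in host 7; 14 vCPU remain.
Put 2 vCPU in host 1; 3 vCPU remain.
Put 2 vCPU in host 1; 1 vCPU remain.
Put 5 vCPU in host 3; 7 vCPU remain.
7 hosts × 32 vCPU = 224 vCPU; used 169 vCPU; unused 55 vCPU.

55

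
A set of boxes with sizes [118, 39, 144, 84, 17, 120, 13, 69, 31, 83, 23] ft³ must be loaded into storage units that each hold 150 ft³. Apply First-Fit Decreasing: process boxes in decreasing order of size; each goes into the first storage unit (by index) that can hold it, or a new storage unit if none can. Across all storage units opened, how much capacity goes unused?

159

Sorted descending: 144, 120, 118, 84, 83, 69, 39, 31, 23, 17, 13.
144 ft³ → storage unit 1 (remaining 6 ft³)
120 ft³ → storage unit 2 (remaining 30 ft³)
118 ft³ → storage unit 3 (remaining 32 ft³)
84 ft³ → storage unit 4 (remaining 66 ft³)
83 ft³ → storage unit 5 (remaining 67 ft³)
69 ft³ → storage unit 6 (remaining 81 ft³)
39 ft³ → storage unit 4 (remaining 27 ft³)
31 ft³ → storage unit 3 (remaining 1 ft³)
23 ft³ → storage unit 2 (remaining 7 ft³)
17 ft³ → storage unit 4 (remaining 10 ft³)
13 ft³ → storage unit 5 (remaining 54 ft³)
6 storage units × 150 ft³ = 900 ft³; used 741 ft³; unused 159 ft³.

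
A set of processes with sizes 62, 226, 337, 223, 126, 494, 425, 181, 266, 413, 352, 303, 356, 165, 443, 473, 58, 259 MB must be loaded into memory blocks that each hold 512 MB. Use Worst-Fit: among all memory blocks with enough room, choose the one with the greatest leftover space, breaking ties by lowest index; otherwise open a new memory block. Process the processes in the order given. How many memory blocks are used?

62 MB → memory block 1 (remaining 450 MB)
226 MB → memory block 1 (remaining 224 MB)
337 MB → memory block 2 (remaining 175 MB)
223 MB → memory block 1 (remaining 1 MB)
126 MB → memory block 2 (remaining 49 MB)
494 MB → memory block 3 (remaining 18 MB)
425 MB → memory block 4 (remaining 87 MB)
181 MB → memory block 5 (remaining 331 MB)
266 MB → memory block 5 (remaining 65 MB)
413 MB → memory block 6 (remaining 99 MB)
352 MB → memory block 7 (remaining 160 MB)
303 MB → memory block 8 (remaining 209 MB)
356 MB → memory block 9 (remaining 156 MB)
165 MB → memory block 8 (remaining 44 MB)
443 MB → memory block 10 (remaining 69 MB)
473 MB → memory block 11 (remaining 39 MB)
58 MB → memory block 7 (remaining 102 MB)
259 MB → memory block 12 (remaining 253 MB)

12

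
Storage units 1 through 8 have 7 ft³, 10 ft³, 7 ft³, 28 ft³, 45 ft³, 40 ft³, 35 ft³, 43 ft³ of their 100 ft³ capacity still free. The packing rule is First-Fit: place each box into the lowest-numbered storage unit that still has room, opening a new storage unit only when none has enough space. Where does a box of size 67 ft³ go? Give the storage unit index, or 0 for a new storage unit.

No storage unit has ≥ 67 ft³ free, so a new storage unit is opened.

0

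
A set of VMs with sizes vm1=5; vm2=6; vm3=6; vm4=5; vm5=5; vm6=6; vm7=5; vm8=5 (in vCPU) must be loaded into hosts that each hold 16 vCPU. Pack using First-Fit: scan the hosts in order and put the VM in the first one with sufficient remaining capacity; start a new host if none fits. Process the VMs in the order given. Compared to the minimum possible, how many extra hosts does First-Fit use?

First-Fit: [5,6,5] [6,5,5] [6,5] → 3 hosts.
Total size 43 vCPU; any packing needs at least ⌈43/16⌉ = 3 hosts.
So 3 is already optimal.

0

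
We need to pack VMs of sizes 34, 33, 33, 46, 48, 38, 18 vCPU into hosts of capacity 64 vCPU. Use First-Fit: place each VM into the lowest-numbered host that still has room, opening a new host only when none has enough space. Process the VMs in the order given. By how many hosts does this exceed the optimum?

First-Fit: [34,18] [33] [33] [46] [48] [38] → 6 hosts.
6 VMs exceed 32 vCPU (half the capacity), and no two of those can share a host, so at least 6 hosts are needed.
So 6 is already optimal.

0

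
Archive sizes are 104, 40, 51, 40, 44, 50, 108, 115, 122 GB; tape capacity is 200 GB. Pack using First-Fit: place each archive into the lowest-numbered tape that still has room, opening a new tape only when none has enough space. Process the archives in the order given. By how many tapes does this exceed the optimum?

1

First-Fit: [104,40,51] [40,44,50] [108] [115] [122] → 5 tapes.
Total size 674 GB; any packing needs at least ⌈674/200⌉ = 4 tapes.
An optimal packing achieves that bound: [122,51] [115,50] [108,44,40] [104,40] → 4 tapes.
Excess: 5 − 4 = 1.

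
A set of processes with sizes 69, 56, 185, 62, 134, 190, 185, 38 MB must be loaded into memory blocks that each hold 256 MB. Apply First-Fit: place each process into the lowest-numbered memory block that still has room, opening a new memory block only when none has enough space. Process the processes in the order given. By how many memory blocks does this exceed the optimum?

1

First-Fit: [69,56,62,38] [185] [134] [190] [185] → 5 memory blocks.
Total size 919 MB; any packing needs at least ⌈919/256⌉ = 4 memory blocks.
An optimal packing achieves that bound: [190,62] [185,69] [185,56] [134,38] → 4 memory blocks.
Excess: 5 − 4 = 1.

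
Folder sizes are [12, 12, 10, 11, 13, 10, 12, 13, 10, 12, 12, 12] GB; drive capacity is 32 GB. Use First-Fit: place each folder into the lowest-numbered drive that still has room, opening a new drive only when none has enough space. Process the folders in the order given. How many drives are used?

6 drives

drive 1: place 12 GB, 20 GB left
drive 1: place 12 GB, 8 GB left
drive 2: place 10 GB, 22 GB left
drive 2: place 11 GB, 11 GB left
drive 3: place 13 GB, 19 GB left
drive 2: place 10 GB, 1 GB left
drive 3: place 12 GB, 7 GB left
drive 4: place 13 GB, 19 GB left
drive 4: place 10 GB, 9 GB left
drive 5: place 12 GB, 20 GB left
drive 5: place 12 GB, 8 GB left
drive 6: place 12 GB, 20 GB left
Final drives: [12,12] [10,11,10] [13,12] [13,10] [12,12] [12].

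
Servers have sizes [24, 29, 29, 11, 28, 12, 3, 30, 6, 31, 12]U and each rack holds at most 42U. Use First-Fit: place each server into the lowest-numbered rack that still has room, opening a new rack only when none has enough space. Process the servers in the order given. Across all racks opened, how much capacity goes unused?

Put 24U in rack 1; 18U remain.
Put 29U in rack 2; 13U remain.
Put 29U in rack 3; 13U remain.
Put 11U in rack 1; 7U remain.
Put 28U in rack 4; 14U remain.
Put 12U in rack 2; 1U remain.
Put 3U in rack 1; 4U remain.
Put 30U in rack 5; 12U remain.
Put 6U in rack 3; 7U remain.
Put 31U in rack 6; 11U remain.
Put 12U in rack 4; 2U remain.
6 racks × 42U = 252U; used 215U; unused 37U.

37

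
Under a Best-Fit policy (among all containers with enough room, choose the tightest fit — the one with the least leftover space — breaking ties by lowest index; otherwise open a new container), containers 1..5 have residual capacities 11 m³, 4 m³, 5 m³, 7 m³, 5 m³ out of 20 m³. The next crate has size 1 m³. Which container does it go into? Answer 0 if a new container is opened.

Containers with room: container 1 (11 m³), container 2 (4 m³), container 3 (5 m³), container 4 (7 m³), container 5 (5 m³).
Tightest fit is container 2 with 4 m³ free.

2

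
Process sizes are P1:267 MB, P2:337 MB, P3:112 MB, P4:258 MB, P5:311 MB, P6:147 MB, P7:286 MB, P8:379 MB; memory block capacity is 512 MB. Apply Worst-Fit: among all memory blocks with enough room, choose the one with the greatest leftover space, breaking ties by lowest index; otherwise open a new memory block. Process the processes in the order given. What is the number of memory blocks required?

6 memory blocks

Put P1 (267 MB) in memory block 1; 245 MB remain.
Put P2 (337 MB) in memory block 2; 175 MB remain.
Put P3 (112 MB) in memory block 1; 133 MB remain.
Put P4 (258 MB) in memory block 3; 254 MB remain.
Put P5 (311 MB) in memory block 4; 201 MB remain.
Put P6 (147 MB) in memory block 3; 107 MB remain.
Put P7 (286 MB) in memory block 5; 226 MB remain.
Put P8 (379 MB) in memory block 6; 133 MB remain.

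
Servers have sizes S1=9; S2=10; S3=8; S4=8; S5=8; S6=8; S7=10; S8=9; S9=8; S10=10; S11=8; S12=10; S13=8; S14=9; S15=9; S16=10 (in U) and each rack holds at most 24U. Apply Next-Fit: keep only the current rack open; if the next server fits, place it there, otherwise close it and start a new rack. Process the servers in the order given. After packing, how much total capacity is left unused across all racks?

rack 1: place S1 (9U), 15U left
rack 1: place S2 (10U), 5U left
rack 2: place S3 (8U), 16U left
rack 2: place S4 (8U), 8U left
rack 2: place S5 (8U), 0U left
rack 3: place S6 (8U), 16U left
rack 3: place S7 (10U), 6U left
rack 4: place S8 (9U), 15U left
rack 4: place S9 (8U), 7U left
rack 5: place S10 (10U), 14U left
rack 5: place S11 (8U), 6U left
rack 6: place S12 (10U), 14U left
rack 6: place S13 (8U), 6U left
rack 7: place S14 (9U), 15U left
rack 7: place S15 (9U), 6U left
rack 8: place S16 (10U), 14U left
8 racks × 24U = 192U; used 142U; unused 50U.

50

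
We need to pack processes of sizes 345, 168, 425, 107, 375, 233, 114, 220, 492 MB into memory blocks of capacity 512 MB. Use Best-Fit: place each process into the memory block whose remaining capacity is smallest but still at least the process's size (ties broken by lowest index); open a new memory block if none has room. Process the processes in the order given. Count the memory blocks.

345 MB → memory block 1 (remaining 167 MB)
168 MB → memory block 2 (remaining 344 MB)
425 MB → memory block 3 (remaining 87 MB)
107 MB → memory block 1 (remaining 60 MB)
375 MB → memory block 4 (remaining 137 MB)
233 MB → memory block 2 (remaining 111 MB)
114 MB → memory block 4 (remaining 23 MB)
220 MB → memory block 5 (remaining 292 MB)
492 MB → memory block 6 (remaining 20 MB)

6 memory blocks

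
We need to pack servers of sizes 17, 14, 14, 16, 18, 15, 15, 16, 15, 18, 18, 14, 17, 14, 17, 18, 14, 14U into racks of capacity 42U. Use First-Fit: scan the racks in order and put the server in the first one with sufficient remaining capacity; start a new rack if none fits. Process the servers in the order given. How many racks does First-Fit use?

rack 1: place 17U, 25U left
rack 1: place 14U, 11U left
rack 2: place 14U, 28U left
rack 2: place 16U, 12U left
rack 3: place 18U, 24U left
rack 3: place 15U, 9U left
rack 4: place 15U, 27U left
rack 4: place 16U, 11U left
rack 5: place 15U, 27U left
rack 5: place 18U, 9U left
rack 6: place 18U, 24U left
rack 6: place 14U, 10U left
rack 7: place 17U, 25U left
rack 7: place 14U, 11U left
rack 8: place 17U, 25U left
rack 8: place 18U, 7U left
rack 9: place 14U, 28U left
rack 9: place 14U, 14U left

9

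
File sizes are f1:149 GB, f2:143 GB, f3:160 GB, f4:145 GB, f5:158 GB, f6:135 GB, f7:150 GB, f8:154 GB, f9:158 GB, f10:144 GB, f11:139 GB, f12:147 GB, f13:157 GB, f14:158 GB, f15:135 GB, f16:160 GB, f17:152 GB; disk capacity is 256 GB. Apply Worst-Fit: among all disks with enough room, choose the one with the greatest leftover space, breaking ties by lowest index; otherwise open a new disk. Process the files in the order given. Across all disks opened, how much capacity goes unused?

1808

f1 (149 GB) → disk 1 (remaining 107 GB)
f2 (143 GB) → disk 2 (remaining 113 GB)
f3 (160 GB) → disk 3 (remaining 96 GB)
f4 (145 GB) → disk 4 (remaining 111 GB)
f5 (158 GB) → disk 5 (remaining 98 GB)
f6 (135 GB) → disk 6 (remaining 121 GB)
f7 (150 GB) → disk 7 (remaining 106 GB)
f8 (154 GB) → disk 8 (remaining 102 GB)
f9 (158 GB) → disk 9 (remaining 98 GB)
f10 (144 GB) → disk 10 (remaining 112 GB)
f11 (139 GB) → disk 11 (remaining 117 GB)
f12 (147 GB) → disk 12 (remaining 109 GB)
f13 (157 GB) → disk 13 (remaining 99 GB)
f14 (158 GB) → disk 14 (remaining 98 GB)
f15 (135 GB) → disk 15 (remaining 121 GB)
f16 (160 GB) → disk 16 (remaining 96 GB)
f17 (152 GB) → disk 17 (remaining 104 GB)
17 disks × 256 GB = 4352 GB; used 2544 GB; unused 1808 GB.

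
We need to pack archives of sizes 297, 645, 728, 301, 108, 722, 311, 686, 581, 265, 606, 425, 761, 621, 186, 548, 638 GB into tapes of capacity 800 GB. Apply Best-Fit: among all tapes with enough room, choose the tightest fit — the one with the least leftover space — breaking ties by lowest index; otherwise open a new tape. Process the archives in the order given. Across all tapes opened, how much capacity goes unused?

1971

tape 1: place 297 GB, 503 GB left
tape 2: place 645 GB, 155 GB left
tape 3: place 728 GB, 72 GB left
tape 1: place 301 GB, 202 GB left
tape 2: place 108 GB, 47 GB left
tape 4: place 722 GB, 78 GB left
tape 5: place 311 GB, 489 GB left
tape 6: place 686 GB, 114 GB left
tape 7: place 581 GB, 219 GB left
tape 5: place 265 GB, 224 GB left
tape 8: place 606 GB, 194 GB left
tape 9: place 425 GB, 375 GB left
tape 10: place 761 GB, 39 GB left
tape 11: place 621 GB, 179 GB left
tape 8: place 186 GB, 8 GB left
tape 12: place 548 GB, 252 GB left
tape 13: place 638 GB, 162 GB left
13 tapes × 800 GB = 10400 GB; used 8429 GB; unused 1971 GB.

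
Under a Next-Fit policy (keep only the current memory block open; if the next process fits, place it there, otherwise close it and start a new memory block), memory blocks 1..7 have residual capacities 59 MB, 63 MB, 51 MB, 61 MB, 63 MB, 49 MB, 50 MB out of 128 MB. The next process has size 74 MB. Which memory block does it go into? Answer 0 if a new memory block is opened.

Next-Fit only looks at memory block 7, which has 50 MB free.
74 MB does not fit, so a new memory block is opened.

0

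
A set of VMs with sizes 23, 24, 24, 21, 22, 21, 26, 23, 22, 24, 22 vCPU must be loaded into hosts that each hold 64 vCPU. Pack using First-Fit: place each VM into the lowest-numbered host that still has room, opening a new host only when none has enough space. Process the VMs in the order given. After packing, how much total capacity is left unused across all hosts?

132

Put 23 vCPU in host 1; 41 vCPU remain.
Put 24 vCPU in host 1; 17 vCPU remain.
Put 24 vCPU in host 2; 40 vCPU remain.
Put 21 vCPU in host 2; 19 vCPU remain.
Put 22 vCPU in host 3; 42 vCPU remain.
Put 21 vCPU in host 3; 21 vCPU remain.
Put 26 vCPU in host 4; 38 vCPU remain.
Put 23 vCPU in host 4; 15 vCPU remain.
Put 22 vCPU in host 5; 42 vCPU remain.
Put 24 vCPU in host 5; 18 vCPU remain.
Put 22 vCPU in host 6; 42 vCPU remain.
6 hosts × 64 vCPU = 384 vCPU; used 252 vCPU; unused 132 vCPU.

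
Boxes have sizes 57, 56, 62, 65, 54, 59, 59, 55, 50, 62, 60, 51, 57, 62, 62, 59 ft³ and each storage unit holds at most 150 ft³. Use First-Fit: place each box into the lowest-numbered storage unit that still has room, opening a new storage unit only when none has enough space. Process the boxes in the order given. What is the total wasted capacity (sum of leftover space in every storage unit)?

57 ft³ → storage unit 1 (remaining 93 ft³)
56 ft³ → storage unit 1 (remaining 37 ft³)
62 ft³ → storage unit 2 (remaining 88 ft³)
65 ft³ → storage unit 2 (remaining 23 ft³)
54 ft³ → storage unit 3 (remaining 96 ft³)
59 ft³ → storage unit 3 (remaining 37 ft³)
59 ft³ → storage unit 4 (remaining 91 ft³)
55 ft³ → storage unit 4 (remaining 36 ft³)
50 ft³ → storage unit 5 (remaining 100 ft³)
62 ft³ → storage unit 5 (remaining 38 ft³)
60 ft³ → storage unit 6 (remaining 90 ft³)
51 ft³ → storage unit 6 (remaining 39 ft³)
57 ft³ → storage unit 7 (remaining 93 ft³)
62 ft³ → storage unit 7 (remaining 31 ft³)
62 ft³ → storage unit 8 (remaining 88 ft³)
59 ft³ → storage unit 8 (remaining 29 ft³)
8 storage units × 150 ft³ = 1200 ft³; used 930 ft³; unused 270 ft³.

270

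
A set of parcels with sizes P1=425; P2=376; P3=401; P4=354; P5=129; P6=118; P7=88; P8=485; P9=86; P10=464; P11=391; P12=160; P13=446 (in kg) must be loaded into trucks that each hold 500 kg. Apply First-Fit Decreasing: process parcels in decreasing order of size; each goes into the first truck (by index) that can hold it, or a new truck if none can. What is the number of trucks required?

Sorted descending: 485, 464, 446, 425, 401, 391, 376, 354, 160, 129, 118, 88, 86.
485 kg → truck 1 (remaining 15 kg)
464 kg → truck 2 (remaining 36 kg)
446 kg → truck 3 (remaining 54 kg)
425 kg → truck 4 (remaining 75 kg)
401 kg → truck 5 (remaining 99 kg)
391 kg → truck 6 (remaining 109 kg)
376 kg → truck 7 (remaining 124 kg)
354 kg → truck 8 (remaining 146 kg)
160 kg → truck 9 (remaining 340 kg)
129 kg → truck 8 (remaining 17 kg)
118 kg → truck 7 (remaining 6 kg)
88 kg → truck 5 (remaining 11 kg)
86 kg → truck 6 (remaining 23 kg)

9 trucks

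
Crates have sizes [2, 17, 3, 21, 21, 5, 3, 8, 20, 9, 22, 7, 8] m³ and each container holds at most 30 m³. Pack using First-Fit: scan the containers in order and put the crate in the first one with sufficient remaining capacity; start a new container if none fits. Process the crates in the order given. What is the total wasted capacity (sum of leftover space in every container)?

4

container 1: place 2 m³, 28 m³ left
container 1: place 17 m³, 11 m³ left
container 1: place 3 m³, 8 m³ left
container 2: place 21 m³, 9 m³ left
container 3: place 21 m³, 9 m³ left
container 1: place 5 m³, 3 m³ left
container 1: place 3 m³, 0 m³ left
container 2: place 8 m³, 1 m³ left
container 4: place 20 m³, 10 m³ left
container 3: place 9 m³, 0 m³ left
container 5: place 22 m³, 8 m³ left
container 4: place 7 m³, 3 m³ left
container 5: place 8 m³, 0 m³ left
5 containers × 30 m³ = 150 m³; used 146 m³; unused 4 m³.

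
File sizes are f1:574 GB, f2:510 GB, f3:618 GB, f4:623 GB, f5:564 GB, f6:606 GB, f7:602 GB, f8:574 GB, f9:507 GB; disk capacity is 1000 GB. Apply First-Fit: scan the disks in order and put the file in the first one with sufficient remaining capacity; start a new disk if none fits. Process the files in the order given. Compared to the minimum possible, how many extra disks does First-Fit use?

First-Fit: [574] [510] [618] [623] [564] [606] [602] [574] [507] → 9 disks.
9 files exceed 500 GB (half the capacity), and no two of those can share a disk, so at least 9 disks are needed.
So 9 is already optimal.

0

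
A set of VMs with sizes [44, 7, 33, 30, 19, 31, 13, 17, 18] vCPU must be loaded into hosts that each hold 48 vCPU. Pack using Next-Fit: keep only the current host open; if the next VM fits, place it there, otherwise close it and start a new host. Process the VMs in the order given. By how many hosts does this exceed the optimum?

1

Next-Fit: [44] [7,33] [30] [19] [31,13] [17,18] → 6 hosts.
Total size 212 vCPU; any packing needs at least ⌈212/48⌉ = 5 hosts.
An optimal packing achieves that bound: [44] [33,13] [31,17] [30,18] [19,7] → 5 hosts.
Excess: 6 − 5 = 1.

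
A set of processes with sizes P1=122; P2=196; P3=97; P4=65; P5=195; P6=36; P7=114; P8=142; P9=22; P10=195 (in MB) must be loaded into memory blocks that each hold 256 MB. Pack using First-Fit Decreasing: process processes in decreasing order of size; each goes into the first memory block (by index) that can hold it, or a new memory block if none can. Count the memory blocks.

6 memory blocks

Sorted descending: 196, 195, 195, 142, 122, 114, 97, 65, 36, 22.
Put 196 MB in memory block 1; 60 MB remain.
Put 195 MB in memory block 2; 61 MB remain.
Put 195 MB in memory block 3; 61 MB remain.
Put 142 MB in memory block 4; 114 MB remain.
Put 122 MB in memory block 5; 134 MB remain.
Put 114 MB in memory block 4; 0 MB remain.
Put 97 MB in memory block 5; 37 MB remain.
Put 65 MB in memory block 6; 191 MB remain.
Put 36 MB in memory block 1; 24 MB remain.
Put 22 MB in memory block 1; 2 MB remain.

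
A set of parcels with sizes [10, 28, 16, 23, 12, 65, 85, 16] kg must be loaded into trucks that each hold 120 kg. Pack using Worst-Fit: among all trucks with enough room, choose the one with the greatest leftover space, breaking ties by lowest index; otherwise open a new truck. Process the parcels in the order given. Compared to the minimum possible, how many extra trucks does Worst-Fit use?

Worst-Fit: [10,28,16,23,12] [65,16] [85] → 3 trucks.
Total size 255 kg; any packing needs at least ⌈255/120⌉ = 3 trucks.
So 3 is already optimal.

0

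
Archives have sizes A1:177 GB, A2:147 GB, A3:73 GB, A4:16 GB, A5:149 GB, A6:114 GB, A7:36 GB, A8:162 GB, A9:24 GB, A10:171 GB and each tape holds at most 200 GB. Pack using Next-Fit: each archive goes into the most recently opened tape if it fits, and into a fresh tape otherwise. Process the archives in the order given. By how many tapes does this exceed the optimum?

Next-Fit: [177] [147] [73,16] [149] [114,36] [162,24] [171] → 7 tapes.
Total size 1069 GB; any packing needs at least ⌈1069/200⌉ = 6 tapes.
An optimal packing achieves that bound: [177,16] [171,24] [162,36] [149] [147] [114,73] → 6 tapes.
Excess: 7 − 6 = 1.

1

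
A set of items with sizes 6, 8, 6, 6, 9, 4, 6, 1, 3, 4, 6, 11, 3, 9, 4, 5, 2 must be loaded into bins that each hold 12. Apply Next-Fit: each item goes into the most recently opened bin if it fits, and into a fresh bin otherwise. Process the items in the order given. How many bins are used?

bin 1: place 6, 6 left
bin 2: place 8, 4 left
bin 3: place 6, 6 left
bin 3: place 6, 0 left
bin 4: place 9, 3 left
bin 5: place 4, 8 left
bin 5: place 6, 2 left
bin 5: place 1, 1 left
bin 6: place 3, 9 left
bin 6: place 4, 5 left
bin 7: place 6, 6 left
bin 8: place 11, 1 left
bin 9: place 3, 9 left
bin 9: place 9, 0 left
bin 10: place 4, 8 left
bin 10: place 5, 3 left
bin 10: place 2, 1 left
Final bins: [6] [8] [6,6] [9] [4,6,1] [3,4] [6] [11] [3,9] [4,5,2].

10 bins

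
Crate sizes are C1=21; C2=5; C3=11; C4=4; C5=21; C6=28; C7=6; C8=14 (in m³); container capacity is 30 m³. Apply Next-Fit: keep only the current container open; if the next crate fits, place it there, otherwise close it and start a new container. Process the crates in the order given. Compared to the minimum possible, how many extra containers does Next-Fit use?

1

Next-Fit: [21,5] [11,4] [21] [28] [6,14] → 5 containers.
Total size 110 m³; any packing needs at least ⌈110/30⌉ = 4 containers.
An optimal packing achieves that bound: [28] [21,6] [21,5,4] [14,11] → 4 containers.
Excess: 5 − 4 = 1.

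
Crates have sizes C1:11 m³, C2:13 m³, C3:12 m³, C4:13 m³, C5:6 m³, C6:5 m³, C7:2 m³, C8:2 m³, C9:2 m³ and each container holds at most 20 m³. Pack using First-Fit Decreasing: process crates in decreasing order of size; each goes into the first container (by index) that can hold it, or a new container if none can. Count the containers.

Sorted descending: 13, 13, 12, 11, 6, 5, 2, 2, 2.
container 1: place 13 m³, 7 m³ left
container 2: place 13 m³, 7 m³ left
container 3: place 12 m³, 8 m³ left
container 4: place 11 m³, 9 m³ left
container 1: place 6 m³, 1 m³ left
container 2: place 5 m³, 2 m³ left
container 2: place 2 m³, 0 m³ left
container 3: place 2 m³, 6 m³ left
container 3: place 2 m³, 4 m³ left
Final containers: [13,6] [13,5,2] [12,2,2] [11].

4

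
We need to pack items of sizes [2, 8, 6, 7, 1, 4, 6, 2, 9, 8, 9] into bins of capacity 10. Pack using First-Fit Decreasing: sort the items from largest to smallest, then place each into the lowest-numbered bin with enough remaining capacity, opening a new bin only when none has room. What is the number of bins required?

Sorted descending: 9, 9, 8, 8, 7, 6, 6, 4, 2, 2, 1.
Put 9 in bin 1; 1 remain.
Put 9 in bin 2; 1 remain.
Put 8 in bin 3; 2 remain.
Put 8 in bin 4; 2 remain.
Put 7 in bin 5; 3 remain.
Put 6 in bin 6; 4 remain.
Put 6 in bin 7; 4 remain.
Put 4 in bin 6; 0 remain.
Put 2 in bin 3; 0 remain.
Put 2 in bin 4; 0 remain.
Put 1 in bin 1; 0 remain.

7 bins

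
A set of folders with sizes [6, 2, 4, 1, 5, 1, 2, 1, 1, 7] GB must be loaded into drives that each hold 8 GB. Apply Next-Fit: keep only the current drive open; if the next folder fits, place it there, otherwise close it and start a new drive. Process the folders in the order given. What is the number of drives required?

5 drives

6 GB → drive 1 (remaining 2 GB)
2 GB → drive 1 (remaining 0 GB)
4 GB → drive 2 (remaining 4 GB)
1 GB → drive 2 (remaining 3 GB)
5 GB → drive 3 (remaining 3 GB)
1 GB → drive 3 (remaining 2 GB)
2 GB → drive 3 (remaining 0 GB)
1 GB → drive 4 (remaining 7 GB)
1 GB → drive 4 (remaining 6 GB)
7 GB → drive 5 (remaining 1 GB)
Final drives: [6,2] [4,1] [5,1,2] [1,1] [7].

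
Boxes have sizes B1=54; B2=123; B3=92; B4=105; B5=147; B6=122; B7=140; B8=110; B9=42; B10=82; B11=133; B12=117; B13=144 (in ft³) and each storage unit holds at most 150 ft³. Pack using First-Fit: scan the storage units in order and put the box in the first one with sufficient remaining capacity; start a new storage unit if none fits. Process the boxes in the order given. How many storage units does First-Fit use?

storage unit 1: place B1 (54 ft³), 96 ft³ left
storage unit 2: place B2 (123 ft³), 27 ft³ left
storage unit 1: place B3 (92 ft³), 4 ft³ left
storage unit 3: place B4 (105 ft³), 45 ft³ left
storage unit 4: place B5 (147 ft³), 3 ft³ left
storage unit 5: place B6 (122 ft³), 28 ft³ left
storage unit 6: place B7 (140 ft³), 10 ft³ left
storage unit 7: place B8 (110 ft³), 40 ft³ left
storage unit 3: place B9 (42 ft³), 3 ft³ left
storage unit 8: place B10 (82 ft³), 68 ft³ left
storage unit 9: place B11 (133 ft³), 17 ft³ left
storage unit 10: place B12 (117 ft³), 33 ft³ left
storage unit 11: place B13 (144 ft³), 6 ft³ left

11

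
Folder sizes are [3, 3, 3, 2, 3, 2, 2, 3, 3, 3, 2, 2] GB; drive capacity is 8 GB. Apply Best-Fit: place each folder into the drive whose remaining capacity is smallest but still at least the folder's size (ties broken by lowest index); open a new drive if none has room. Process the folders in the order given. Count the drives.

4

3 GB → drive 1 (remaining 5 GB)
3 GB → drive 1 (remaining 2 GB)
3 GB → drive 2 (remaining 5 GB)
2 GB → drive 1 (remaining 0 GB)
3 GB → drive 2 (remaining 2 GB)
2 GB → drive 2 (remaining 0 GB)
2 GB → drive 3 (remaining 6 GB)
3 GB → drive 3 (remaining 3 GB)
3 GB → drive 3 (remaining 0 GB)
3 GB → drive 4 (remaining 5 GB)
2 GB → drive 4 (remaining 3 GB)
2 GB → drive 4 (remaining 1 GB)
Final drives: [3,3,2] [3,3,2] [2,3,3] [3,2,2].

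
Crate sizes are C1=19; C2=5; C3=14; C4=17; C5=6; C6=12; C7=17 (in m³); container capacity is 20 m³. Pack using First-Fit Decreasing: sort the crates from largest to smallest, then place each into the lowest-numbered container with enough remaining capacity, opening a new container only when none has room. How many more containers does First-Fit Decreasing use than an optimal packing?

0

First-Fit Decreasing: [19] [17] [17] [14,6] [12,5] → 5 containers.
Total size 90 m³; any packing needs at least ⌈90/20⌉ = 5 containers.
So 5 is already optimal.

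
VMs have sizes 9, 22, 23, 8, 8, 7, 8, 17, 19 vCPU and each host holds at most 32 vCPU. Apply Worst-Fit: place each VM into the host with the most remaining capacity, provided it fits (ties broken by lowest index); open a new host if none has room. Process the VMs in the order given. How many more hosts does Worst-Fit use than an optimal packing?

1

Worst-Fit: [9,22] [23,8] [8,7,8] [17] [19] → 5 hosts.
Total size 121 vCPU; any packing needs at least ⌈121/32⌉ = 4 hosts.
An optimal packing achieves that bound: [23,9] [22,8] [19,8] [17,8,7] → 4 hosts.
Excess: 5 − 4 = 1.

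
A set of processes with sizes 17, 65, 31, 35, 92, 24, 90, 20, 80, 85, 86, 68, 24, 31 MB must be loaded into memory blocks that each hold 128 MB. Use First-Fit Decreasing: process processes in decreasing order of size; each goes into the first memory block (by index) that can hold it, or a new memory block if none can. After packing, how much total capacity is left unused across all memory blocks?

Sorted descending: 92, 90, 86, 85, 80, 68, 65, 35, 31, 31, 24, 24, 20, 17.
92 MB → memory block 1 (remaining 36 MB)
90 MB → memory block 2 (remaining 38 MB)
86 MB → memory block 3 (remaining 42 MB)
85 MB → memory block 4 (remaining 43 MB)
80 MB → memory block 5 (remaining 48 MB)
68 MB → memory block 6 (remaining 60 MB)
65 MB → memory block 7 (remaining 63 MB)
35 MB → memory block 1 (remaining 1 MB)
31 MB → memory block 2 (remaining 7 MB)
31 MB → memory block 3 (remaining 11 MB)
24 MB → memory block 4 (remaining 19 MB)
24 MB → memory block 5 (remaining 24 MB)
20 MB → memory block 5 (remaining 4 MB)
17 MB → memory block 4 (remaining 2 MB)
7 memory blocks × 128 MB = 896 MB; used 748 MB; unused 148 MB.

148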